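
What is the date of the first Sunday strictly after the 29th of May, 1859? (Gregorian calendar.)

June 5, 1859

May 29, 1859 is a Sunday.
From Sunday to the next Sunday is 7 days.
May 29, 1859 + 7 = Jun 5, 1859.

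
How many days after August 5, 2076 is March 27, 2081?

1695

Aug 5, 2076 → Aug 5, 2077: 365 days.
Aug 5, 2077 → Aug 5, 2078: 365 days.
Aug 5, 2078 → Aug 5, 2079: 365 days.
Aug 5, 2079 → Aug 5, 2080: 366 days (Feb 29, 2080 is in that span).
Aug 5, 2080 → Sep 5, 2080: 31 days (August has 31).
Sep 5, 2080 → Oct 5, 2080: 30 days (September has 30).
Oct 5, 2080 → Nov 5, 2080: 31 days (October has 31).
Nov 5, 2080 → Dec 5, 2080: 30 days (November has 30).
Dec 5, 2080 → Jan 5, 2081: 31 days (December has 31).
Jan 5, 2081 → Feb 5, 2081: 31 days (January has 31).
Feb 5, 2081 → Mar 5, 2081: 28 days (February has 28).
Mar 5, 2081 → Mar 27, 2081: 22 days.
Total: 1695 days.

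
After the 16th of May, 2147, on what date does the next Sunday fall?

May 21, 2147

May 16, 2147 is a Tuesday.
From Tuesday to the next Sunday is 5 days.
May 16, 2147 + 5 = May 21, 2147.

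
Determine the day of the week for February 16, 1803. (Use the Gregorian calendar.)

Doomsday rule: the anchor day for the 1800s is Friday. For year 03: 3÷12 = 0 r 3, and 3÷4 = 0, so 0+3+0 = 3.
Friday + 3 ≡ Monday — that's 1803's doomsday.
In February the doomsday date is Feb 28 (1803 is not a leap year).
Feb 16 is 12 days before Feb 28; 12 mod 7 = 5, so Monday − 5 = Wednesday.

Wednesday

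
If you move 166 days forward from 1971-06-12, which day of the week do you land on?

First find the weekday of Jun 12, 1971. Doomsday rule: the anchor day for the 1900s is Wednesday. For year 71: 71÷12 = 5 r 11, and 11÷4 = 2, so 5+11+2 = 18.
Wednesday + 18 ≡ Sunday — that's 1971's doomsday.
In June the doomsday date is Jun 6.
Jun 12 is 6 days after Jun 6; 6 mod 7 = 6, so Sunday + 6 = Saturday.
166 mod 7 = 5, so 166 days after a Saturday is Saturday + 5 = Thursday.

Thursday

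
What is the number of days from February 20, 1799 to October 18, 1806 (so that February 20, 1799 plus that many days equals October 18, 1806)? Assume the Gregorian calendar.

2796

Feb 20, 1799 → Feb 20, 1800: 365 days.
Feb 20, 1800 → Feb 20, 1801: 365 days.
Feb 20, 1801 → Feb 20, 1802: 365 days.
Feb 20, 1802 → Feb 20, 1803: 365 days.
Feb 20, 1803 → Feb 20, 1804: 365 days.
Feb 20, 1804 → Feb 20, 1805: 366 days (Feb 29, 1804 is in that span).
Feb 20, 1805 → Feb 20, 1806: 365 days.
Feb 20, 1806 → Mar 20, 1806: 28 days (February has 28).
Mar 20, 1806 → Apr 20, 1806: 31 days (March has 31).
Apr 20, 1806 → May 20, 1806: 30 days (April has 30).
May 20, 1806 → Jun 20, 1806: 31 days (May has 31).
Jun 20, 1806 → Jul 20, 1806: 30 days (June has 30).
Jul 20, 1806 → Aug 20, 1806: 31 days (July has 31).
Aug 20, 1806 → Sep 20, 1806: 31 days (August has 31).
Sep 20, 1806 → Oct 18, 1806: 28 days.
Total: 2796 days.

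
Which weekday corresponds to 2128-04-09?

Friday

Doomsday rule: the anchor day for the 2100s is Sunday. For year 28: 28÷12 = 2 r 4, and 4÷4 = 1, so 2+4+1 = 7.
Sunday + 7 ≡ Sunday — that's 2128's doomsday.
In April the doomsday date is Apr 4.
Apr 9 is 5 days after Apr 4; 5 mod 7 = 5, so Sunday + 5 = Friday.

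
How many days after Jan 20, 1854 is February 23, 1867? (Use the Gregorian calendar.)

4782

Jan 20, 1854 → Jan 20, 1855: 365 days.
Jan 20, 1855 → Jan 20, 1856: 365 days.
Jan 20, 1856 → Jan 20, 1857: 366 days (Feb 29, 1856 is in that span).
Jan 20, 1857 → Jan 20, 1858: 365 days.
Jan 20, 1858 → Jan 20, 1859: 365 days.
Jan 20, 1859 → Jan 20, 1860: 365 days.
Jan 20, 1860 → Jan 20, 1861: 366 days (Feb 29, 1860 is in that span).
Jan 20, 1861 → Jan 20, 1862: 365 days.
Jan 20, 1862 → Jan 20, 1863: 365 days.
Jan 20, 1863 → Jan 20, 1864: 365 days.
Jan 20, 1864 → Jan 20, 1865: 366 days (Feb 29, 1864 is in that span).
Jan 20, 1865 → Jan 20, 1866: 365 days.
Jan 20, 1866 → Feb 20, 1866: 31 days (January has 31).
Feb 20, 1866 → Mar 20, 1866: 28 days (February has 28).
Mar 20, 1866 → Apr 20, 1866: 31 days (March has 31).
Apr 20, 1866 → May 20, 1866: 30 days (April has 30).
May 20, 1866 → Jun 20, 1866: 31 days (May has 31).
Jun 20, 1866 → Jul 20, 1866: 30 days (June has 30).
Jul 20, 1866 → Aug 20, 1866: 31 days (July has 31).
Aug 20, 1866 → Sep 20, 1866: 31 days (August has 31).
Sep 20, 1866 → Oct 20, 1866: 30 days (September has 30).
Oct 20, 1866 → Nov 20, 1866: 31 days (October has 31).
Nov 20, 1866 → Dec 20, 1866: 30 days (November has 30).
Dec 20, 1866 → Jan 20, 1867: 31 days (December has 31).
Jan 20, 1867 → Feb 20, 1867: 31 days (January has 31).
Feb 20, 1867 → Feb 23, 1867: 3 days.
Total: 4782 days.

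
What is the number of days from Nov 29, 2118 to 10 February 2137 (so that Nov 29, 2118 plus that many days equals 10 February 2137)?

6648

Nov 29, 2118 → Nov 29, 2119: 365 days.
Nov 29, 2119 → Nov 29, 2120: 366 days (Feb 29, 2120 is in that span).
Nov 29, 2120 → Nov 29, 2121: 365 days.
Nov 29, 2121 → Nov 29, 2122: 365 days.
Nov 29, 2122 → Nov 29, 2123: 365 days.
Nov 29, 2123 → Nov 29, 2124: 366 days (Feb 29, 2124 is in that span).
Nov 29, 2124 → Nov 29, 2125: 365 days.
Nov 29, 2125 → Nov 29, 2126: 365 days.
Nov 29, 2126 → Nov 29, 2127: 365 days.
Nov 29, 2127 → Nov 29, 2128: 366 days (Feb 29, 2128 is in that span).
Nov 29, 2128 → Nov 29, 2129: 365 days.
Nov 29, 2129 → Nov 29, 2130: 365 days.
Nov 29, 2130 → Nov 29, 2131: 365 days.
Nov 29, 2131 → Nov 29, 2132: 366 days (Feb 29, 2132 is in that span).
Nov 29, 2132 → Nov 29, 2133: 365 days.
Nov 29, 2133 → Nov 29, 2134: 365 days.
Nov 29, 2134 → Nov 29, 2135: 365 days.
Nov 29, 2135 → Nov 29, 2136: 366 days (Feb 29, 2136 is in that span).
Nov 29, 2136 → Dec 29, 2136: 30 days (November has 30).
Dec 29, 2136 → Jan 29, 2137: 31 days (December has 31).
Jan 29, 2137 → Feb 10, 2137: 12 days.
Total: 6648 days.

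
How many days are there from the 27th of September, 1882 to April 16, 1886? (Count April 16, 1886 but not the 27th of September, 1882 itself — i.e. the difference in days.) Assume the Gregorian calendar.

Sep 27, 1882 → Sep 27, 1883: 365 days.
Sep 27, 1883 → Sep 27, 1884: 366 days (Feb 29, 1884 is in that span).
Sep 27, 1884 → Sep 27, 1885: 365 days.
Sep 27, 1885 → Oct 27, 1885: 30 days (September has 30).
Oct 27, 1885 → Nov 27, 1885: 31 days (October has 31).
Nov 27, 1885 → Dec 27, 1885: 30 days (November has 30).
Dec 27, 1885 → Jan 27, 1886: 31 days (December has 31).
Jan 27, 1886 → Feb 27, 1886: 31 days (January has 31).
Feb 27, 1886 → Mar 27, 1886: 28 days (February has 28).
Mar 27, 1886 → Apr 16, 1886: 20 days.
Total: 1297 days.

1297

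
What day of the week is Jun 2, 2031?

January 1, 2031 is a Wednesday.
Jan 1, 2031 → Feb 1, 2031: 31 days (January has 31).
Feb 1, 2031 → Mar 1, 2031: 28 days (February has 28).
Mar 1, 2031 → Apr 1, 2031: 31 days (March has 31).
Apr 1, 2031 → May 1, 2031: 30 days (April has 30).
May 1, 2031 → Jun 1, 2031: 31 days (May has 31).
Jun 1, 2031 → Jun 2, 2031: 1 days.
Total: 152 days.
152 mod 7 = 5, so Wednesday + 5 = Monday.

Monday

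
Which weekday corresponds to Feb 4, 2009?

Doomsday rule: the anchor day for the 2000s is Tuesday. For year 09: 9÷12 = 0 r 9, and 9÷4 = 2, so 0+9+2 = 11.
Tuesday + 11 ≡ Saturday — that's 2009's doomsday.
In February the doomsday date is Feb 28 (2009 is not a leap year).
Feb 4 is 24 days before Feb 28; 24 mod 7 = 3, so Saturday − 3 = Wednesday.

Wednesday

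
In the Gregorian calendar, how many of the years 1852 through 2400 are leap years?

Multiples of 4 in [1852,2400]: 138.
Of those, multiples of 100: 6 (not leap unless ÷400).
Multiples of 400: 2.
Leap years = 138 − 6 + 2 = 134.

134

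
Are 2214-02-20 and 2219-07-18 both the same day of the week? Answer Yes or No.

From Feb 20, 2214 to Jul 18, 2219 is 1974 days.
1974 mod 7 = 0, so they are the same weekday.
(Feb 20, 2214 is a Sunday; Jul 18, 2219 is a Sunday.)

Yes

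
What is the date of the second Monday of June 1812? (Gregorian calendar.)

June 1, 1812 is a Monday.
The first Monday is therefore June 1 (same day).
The second Monday is 1 + 1×7 = June 8.

June 8, 1812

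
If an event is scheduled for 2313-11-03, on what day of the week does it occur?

Doomsday rule: the anchor day for the 2300s is Wednesday. For year 13: 13÷12 = 1 r 1, and 1÷4 = 0, so 1+1+0 = 2.
Wednesday + 2 ≡ Friday — that's 2313's doomsday.
In November the doomsday date is Nov 7.
Nov 3 is 4 days before Nov 7; 4 mod 7 = 4, so Friday − 4 = Monday.

Monday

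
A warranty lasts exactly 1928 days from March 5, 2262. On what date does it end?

June 15, 2267

+365 (one year) → Mar 5, 2263 (1563 left).
+366 (one year; includes Feb 29, 2264) → Mar 5, 2264 (1197 left).
+365 (one year) → Mar 5, 2265 (832 left).
+365 (one year) → Mar 5, 2266 (467 left).
+365 (one year) → Mar 5, 2267 (102 left).
Mar has 31 days: +27 → Apr 1, 2267 (75 left).
Apr has 30 days: +30 → May 1, 2267 (45 left).
May has 31 days: +31 → Jun 1, 2267 (14 left).
+14 → Jun 15, 2267.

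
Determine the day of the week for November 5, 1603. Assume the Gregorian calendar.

Doomsday rule: the anchor day for the 1600s is Tuesday. For year 03: 3÷12 = 0 r 3, and 3÷4 = 0, so 0+3+0 = 3.
Tuesday + 3 ≡ Friday — that's 1603's doomsday.
In November the doomsday date is Nov 7.
Nov 5 is 2 days before Nov 7; 2 mod 7 = 2, so Friday − 2 = Wednesday.

Wednesday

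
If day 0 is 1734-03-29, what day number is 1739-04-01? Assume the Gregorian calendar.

1829

Mar 29, 1734 → Mar 29, 1735: 365 days.
Mar 29, 1735 → Mar 29, 1736: 366 days (Feb 29, 1736 is in that span).
Mar 29, 1736 → Mar 29, 1737: 365 days.
Mar 29, 1737 → Mar 29, 1738: 365 days.
Mar 29, 1738 → Apr 29, 1738: 31 days (March has 31).
Apr 29, 1738 → May 29, 1738: 30 days (April has 30).
May 29, 1738 → Jun 29, 1738: 31 days (May has 31).
Jun 29, 1738 → Jul 29, 1738: 30 days (June has 30).
Jul 29, 1738 → Aug 29, 1738: 31 days (July has 31).
Aug 29, 1738 → Sep 29, 1738: 31 days (August has 31).
Sep 29, 1738 → Oct 29, 1738: 30 days (September has 30).
Oct 29, 1738 → Nov 29, 1738: 31 days (October has 31).
Nov 29, 1738 → Dec 29, 1738: 30 days (November has 30).
Dec 29, 1738 → Jan 29, 1739: 31 days (December has 31).
Jan 29, 1739 → Feb 28, 1739: 30 days (January has 31).
Feb 28, 1739 → Mar 28, 1739: 28 days (February has 28).
Mar 28, 1739 → Apr 1, 1739: 4 days.
Total: 1829 days.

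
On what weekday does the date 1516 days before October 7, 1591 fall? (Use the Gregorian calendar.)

Oct 7, 1591 is a Monday.
1516 mod 7 = 4, so 1516 days before a Monday is Monday − 4 = Thursday.

Thursday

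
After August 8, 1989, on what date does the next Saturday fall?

Aug 8, 1989 is a Tuesday.
From Tuesday to the next Saturday is 4 days.
Aug 8, 1989 + 4 = Aug 12, 1989.

August 12, 1989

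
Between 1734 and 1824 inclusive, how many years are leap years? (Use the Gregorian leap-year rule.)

Multiples of 4 in [1734,1824]: 23.
Of those, multiples of 100: 1 (not leap unless ÷400).
Multiples of 400: 0.
Leap years = 23 − 1 + 0 = 22.

22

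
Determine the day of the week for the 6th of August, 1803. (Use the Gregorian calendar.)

Doomsday rule: the anchor day for the 1800s is Friday. For year 03: 3÷12 = 0 r 3, and 3÷4 = 0, so 0+3+0 = 3.
Friday + 3 ≡ Monday — that's 1803's doomsday.
In August the doomsday date is Aug 8.
Aug 6 is 2 days before Aug 8; 2 mod 7 = 2, so Monday − 2 = Saturday.

Saturday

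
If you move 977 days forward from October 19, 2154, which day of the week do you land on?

Wednesday

First find the weekday of Oct 19, 2154. Doomsday rule: the anchor day for the 2100s is Sunday. For year 54: 54÷12 = 4 r 6, and 6÷4 = 1, so 4+6+1 = 11.
Sunday + 11 ≡ Thursday — that's 2154's doomsday.
In October the doomsday date is Oct 10.
Oct 19 is 9 days after Oct 10; 9 mod 7 = 2, so Thursday + 2 = Saturday.
977 mod 7 = 4, so 977 days after a Saturday is Saturday + 4 = Wednesday.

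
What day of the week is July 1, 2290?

Tuesday

Doomsday rule: the anchor day for the 2200s is Friday. For year 90: 90÷12 = 7 r 6, and 6÷4 = 1, so 7+6+1 = 14.
Friday + 14 ≡ Friday — that's 2290's doomsday.
In July the doomsday date is Jul 11.
Jul 1 is 10 days before Jul 11; 10 mod 7 = 3, so Friday − 3 = Tuesday.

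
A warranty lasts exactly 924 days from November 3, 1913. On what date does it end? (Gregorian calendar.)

May 15, 1916

+365 (one year) → Nov 3, 1914 (559 left).
+365 (one year) → Nov 3, 1915 (194 left).
Nov has 30 days: +28 → Dec 1, 1915 (166 left).
Dec has 31 days: +31 → Jan 1, 1916 (135 left).
Jan has 31 days: +31 → Feb 1, 1916 (104 left).
Feb has 29 days: +29 → Mar 1, 1916 (75 left).
Mar has 31 days: +31 → Apr 1, 1916 (44 left).
Apr has 30 days: +30 → May 1, 1916 (14 left).
+14 → May 15, 1916.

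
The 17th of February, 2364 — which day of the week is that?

Monday

Doomsday rule: the anchor day for the 2300s is Wednesday. For year 64: 64÷12 = 5 r 4, and 4÷4 = 1, so 5+4+1 = 10.
Wednesday + 10 ≡ Saturday — that's 2364's doomsday.
In February the doomsday date is Feb 29 (2364 is a leap year (divisible by 4)).
Feb 17 is 12 days before Feb 29; 12 mod 7 = 5, so Saturday − 5 = Monday.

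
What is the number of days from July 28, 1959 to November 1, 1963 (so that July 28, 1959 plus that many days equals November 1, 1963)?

Jul 28, 1959 → Jul 28, 1960: 366 days (Feb 29, 1960 is in that span).
Jul 28, 1960 → Jul 28, 1961: 365 days.
Jul 28, 1961 → Jul 28, 1962: 365 days.
Jul 28, 1962 → Jul 28, 1963: 365 days.
Jul 28, 1963 → Aug 28, 1963: 31 days (July has 31).
Aug 28, 1963 → Sep 28, 1963: 31 days (August has 31).
Sep 28, 1963 → Oct 28, 1963: 30 days (September has 30).
Oct 28, 1963 → Nov 1, 1963: 4 days.
Total: 1557 days.

1557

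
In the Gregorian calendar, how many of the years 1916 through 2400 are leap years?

Multiples of 4 in [1916,2400]: 122.
Of those, multiples of 100: 5 (not leap unless ÷400).
Multiples of 400: 2.
Leap years = 122 − 5 + 2 = 119.

119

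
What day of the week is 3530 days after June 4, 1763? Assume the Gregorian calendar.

Jun 4, 1763 is a Saturday.
3530 mod 7 = 2, so 3530 days after a Saturday is Saturday + 2 = Monday.

Monday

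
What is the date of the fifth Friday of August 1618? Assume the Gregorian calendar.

August 1, 1618 is a Wednesday.
The first Friday is therefore August 3 (2 days later).
The fifth Friday is 3 + 4×7 = August 31.

August 31, 1618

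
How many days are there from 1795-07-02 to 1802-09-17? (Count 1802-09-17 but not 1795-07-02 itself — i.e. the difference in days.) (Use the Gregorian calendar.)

Jul 2, 1795 → Jul 2, 1796: 366 days (Feb 29, 1796 is in that span).
Jul 2, 1796 → Jul 2, 1797: 365 days.
Jul 2, 1797 → Jul 2, 1798: 365 days.
Jul 2, 1798 → Jul 2, 1799: 365 days.
Jul 2, 1799 → Jul 2, 1800: 365 days.
Jul 2, 1800 → Jul 2, 1801: 365 days.
Jul 2, 1801 → Jul 2, 1802: 365 days.
Jul 2, 1802 → Aug 2, 1802: 31 days (July has 31).
Aug 2, 1802 → Sep 2, 1802: 31 days (August has 31).
Sep 2, 1802 → Sep 17, 1802: 15 days.
Total: 2633 days.

2633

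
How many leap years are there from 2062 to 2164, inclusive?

Multiples of 4 in [2062,2164]: 26.
Of those, multiples of 100: 1 (not leap unless ÷400).
Multiples of 400: 0.
Leap years = 26 − 1 + 0 = 25.

25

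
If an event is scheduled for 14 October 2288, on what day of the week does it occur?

Doomsday rule: the anchor day for the 2200s is Friday. For year 88: 88÷12 = 7 r 4, and 4÷4 = 1, so 7+4+1 = 12.
Friday + 12 ≡ Wednesday — that's 2288's doomsday.
In October the doomsday date is Oct 10.
Oct 14 is 4 days after Oct 10; 4 mod 7 = 4, so Wednesday + 4 = Sunday.

Sunday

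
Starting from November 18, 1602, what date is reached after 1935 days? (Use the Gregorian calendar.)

+365 (one year) → Nov 18, 1603 (1570 left).
+366 (one year; includes Feb 29, 1604) → Nov 18, 1604 (1204 left).
+365 (one year) → Nov 18, 1605 (839 left).
+365 (one year) → Nov 18, 1606 (474 left).
+365 (one year) → Nov 18, 1607 (109 left).
Nov has 30 days: +13 → Dec 1, 1607 (96 left).
Dec has 31 days: +31 → Jan 1, 1608 (65 left).
Jan has 31 days: +31 → Feb 1, 1608 (34 left).
Feb has 29 days: +29 → Mar 1, 1608 (5 left).
+5 → Mar 6, 1608.

March 6, 1608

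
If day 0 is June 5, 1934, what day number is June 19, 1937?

Jun 5, 1934 → Jun 5, 1935: 365 days.
Jun 5, 1935 → Jun 5, 1936: 366 days (Feb 29, 1936 is in that span).
Jun 5, 1936 → Jul 5, 1936: 30 days (June has 30).
Jul 5, 1936 → Aug 5, 1936: 31 days (July has 31).
Aug 5, 1936 → Sep 5, 1936: 31 days (August has 31).
Sep 5, 1936 → Oct 5, 1936: 30 days (September has 30).
Oct 5, 1936 → Nov 5, 1936: 31 days (October has 31).
Nov 5, 1936 → Dec 5, 1936: 30 days (November has 30).
Dec 5, 1936 → Jan 5, 1937: 31 days (December has 31).
Jan 5, 1937 → Feb 5, 1937: 31 days (January has 31).
Feb 5, 1937 → Mar 5, 1937: 28 days (February has 28).
Mar 5, 1937 → Apr 5, 1937: 31 days (March has 31).
Apr 5, 1937 → May 5, 1937: 30 days (April has 30).
May 5, 1937 → Jun 5, 1937: 31 days (May has 31).
Jun 5, 1937 → Jun 19, 1937: 14 days.
Total: 1110 days.

1110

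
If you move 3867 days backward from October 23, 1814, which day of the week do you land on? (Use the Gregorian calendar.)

Thursday

First find the weekday of Oct 23, 1814. Doomsday rule: the anchor day for the 1800s is Friday. For year 14: 14÷12 = 1 r 2, and 2÷4 = 0, so 1+2+0 = 3.
Friday + 3 ≡ Monday — that's 1814's doomsday.
In October the doomsday date is Oct 10.
Oct 23 is 13 days after Oct 10; 13 mod 7 = 6, so Monday + 6 = Sunday.
3867 mod 7 = 3, so 3867 days before a Sunday is Sunday − 3 = Thursday.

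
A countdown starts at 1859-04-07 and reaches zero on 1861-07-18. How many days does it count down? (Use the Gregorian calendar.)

Apr 7, 1859 → Apr 7, 1860: 366 days (Feb 29, 1860 is in that span).
Apr 7, 1860 → Apr 7, 1861: 365 days.
Apr 7, 1861 → May 7, 1861: 30 days (April has 30).
May 7, 1861 → Jun 7, 1861: 31 days (May has 31).
Jun 7, 1861 → Jul 7, 1861: 30 days (June has 30).
Jul 7, 1861 → Jul 18, 1861: 11 days.
Total: 833 days.

833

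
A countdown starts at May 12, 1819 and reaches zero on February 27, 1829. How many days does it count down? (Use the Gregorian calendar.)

3579

May 12, 1819 → May 12, 1820: 366 days (Feb 29, 1820 is in that span).
May 12, 1820 → May 12, 1821: 365 days.
May 12, 1821 → May 12, 1822: 365 days.
May 12, 1822 → May 12, 1823: 365 days.
May 12, 1823 → May 12, 1824: 366 days (Feb 29, 1824 is in that span).
May 12, 1824 → May 12, 1825: 365 days.
May 12, 1825 → May 12, 1826: 365 days.
May 12, 1826 → May 12, 1827: 365 days.
May 12, 1827 → May 12, 1828: 366 days (Feb 29, 1828 is in that span).
May 12, 1828 → Jun 12, 1828: 31 days (May has 31).
Jun 12, 1828 → Jul 12, 1828: 30 days (June has 30).
Jul 12, 1828 → Aug 12, 1828: 31 days (July has 31).
Aug 12, 1828 → Sep 12, 1828: 31 days (August has 31).
Sep 12, 1828 → Oct 12, 1828: 30 days (September has 30).
Oct 12, 1828 → Nov 12, 1828: 31 days (October has 31).
Nov 12, 1828 → Dec 12, 1828: 30 days (November has 30).
Dec 12, 1828 → Jan 12, 1829: 31 days (December has 31).
Jan 12, 1829 → Feb 12, 1829: 31 days (January has 31).
Feb 12, 1829 → Feb 27, 1829: 15 days.
Total: 3579 days.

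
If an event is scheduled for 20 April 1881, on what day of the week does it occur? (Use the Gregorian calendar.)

Wednesday

January 1, 1881 is a Saturday.
Jan 1, 1881 → Feb 1, 1881: 31 days (January has 31).
Feb 1, 1881 → Mar 1, 1881: 28 days (February has 28).
Mar 1, 1881 → Apr 1, 1881: 31 days (March has 31).
Apr 1, 1881 → Apr 20, 1881: 19 days.
Total: 109 days.
109 mod 7 = 4, so Saturday + 4 = Wednesday.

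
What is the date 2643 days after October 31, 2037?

January 25, 2045

+365 (one year) → Oct 31, 2038 (2278 left).
+365 (one year) → Oct 31, 2039 (1913 left).
+366 (one year; includes Feb 29, 2040) → Oct 31, 2040 (1547 left).
+365 (one year) → Oct 31, 2041 (1182 left).
+365 (one year) → Oct 31, 2042 (817 left).
+365 (one year) → Oct 31, 2043 (452 left).
+366 (one year; includes Feb 29, 2044) → Oct 31, 2044 (86 left).
Oct has 31 days: +1 → Nov 1, 2044 (85 left).
Nov has 30 days: +30 → Dec 1, 2044 (55 left).
Dec has 31 days: +31 → Jan 1, 2045 (24 left).
+24 → Jan 25, 2045.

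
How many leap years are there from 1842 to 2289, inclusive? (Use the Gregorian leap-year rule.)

Multiples of 4 in [1842,2289]: 112.
Of those, multiples of 100: 4 (not leap unless ÷400).
Multiples of 400: 1.
Leap years = 112 − 4 + 1 = 109.

109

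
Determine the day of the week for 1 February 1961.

Doomsday rule: the anchor day for the 1900s is Wednesday. For year 61: 61÷12 = 5 r 1, and 1÷4 = 0, so 5+1+0 = 6.
Wednesday + 6 ≡ Tuesday — that's 1961's doomsday.
In February the doomsday date is Feb 28 (1961 is not a leap year).
Feb 1 is 27 days before Feb 28; 27 mod 7 = 6, so Tuesday − 6 = Wednesday.

Wednesday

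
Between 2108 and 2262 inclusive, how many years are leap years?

Multiples of 4 in [2108,2262]: 39.
Of those, multiples of 100: 1 (not leap unless ÷400).
Multiples of 400: 0.
Leap years = 39 − 1 + 0 = 38.

38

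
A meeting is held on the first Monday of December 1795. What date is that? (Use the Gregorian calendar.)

December 1, 1795 is a Tuesday.
The first Monday is therefore December 7 (6 days later).

December 7, 1795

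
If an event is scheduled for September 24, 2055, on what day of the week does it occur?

Friday

January 1, 2055 is a Friday.
Jan 1, 2055 → Feb 1, 2055: 31 days (January has 31).
Feb 1, 2055 → Mar 1, 2055: 28 days (February has 28).
Mar 1, 2055 → Apr 1, 2055: 31 days (March has 31).
Apr 1, 2055 → May 1, 2055: 30 days (April has 30).
May 1, 2055 → Jun 1, 2055: 31 days (May has 31).
Jun 1, 2055 → Jul 1, 2055: 30 days (June has 30).
Jul 1, 2055 → Aug 1, 2055: 31 days (July has 31).
Aug 1, 2055 → Sep 1, 2055: 31 days (August has 31).
Sep 1, 2055 → Sep 24, 2055: 23 days.
Total: 266 days.
266 mod 7 = 0, so Friday + 0 = Friday.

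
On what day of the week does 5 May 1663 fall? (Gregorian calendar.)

Saturday

Doomsday rule: the anchor day for the 1600s is Tuesday. For year 63: 63÷12 = 5 r 3, and 3÷4 = 0, so 5+3+0 = 8.
Tuesday + 8 ≡ Wednesday — that's 1663's doomsday.
In May the doomsday date is May 9.
May 5 is 4 days before May 9; 4 mod 7 = 4, so Wednesday − 4 = Saturday.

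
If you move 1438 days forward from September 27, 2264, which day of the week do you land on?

First find the weekday of Sep 27, 2264. Doomsday rule: the anchor day for the 2200s is Friday. For year 64: 64÷12 = 5 r 4, and 4÷4 = 1, so 5+4+1 = 10.
Friday + 10 ≡ Monday — that's 2264's doomsday.
In September the doomsday date is Sep 5.
Sep 27 is 22 days after Sep 5; 22 mod 7 = 1, so Monday + 1 = Tuesday.
1438 mod 7 = 3, so 1438 days after a Tuesday is Tuesday + 3 = Friday.

Friday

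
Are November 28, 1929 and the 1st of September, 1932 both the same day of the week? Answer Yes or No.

From Nov 28, 1929 to Sep 1, 1932 is 1008 days.
1008 mod 7 = 0, so they are the same weekday.
(Nov 28, 1929 is a Thursday; Sep 1, 1932 is a Thursday.)

Yes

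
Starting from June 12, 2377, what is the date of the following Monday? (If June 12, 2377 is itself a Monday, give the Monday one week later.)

Jun 12, 2377 is a Sunday.
From Sunday to the next Monday is 1 day.
Jun 12, 2377 + 1 = Jun 13, 2377.

June 13, 2377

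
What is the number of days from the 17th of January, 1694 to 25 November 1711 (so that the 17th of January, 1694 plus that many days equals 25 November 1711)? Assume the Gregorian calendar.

Jan 17, 1694 → Jan 17, 1695: 365 days.
Jan 17, 1695 → Jan 17, 1696: 365 days.
Jan 17, 1696 → Jan 17, 1697: 366 days (Feb 29, 1696 is in that span).
Jan 17, 1697 → Jan 17, 1698: 365 days.
Jan 17, 1698 → Jan 17, 1699: 365 days.
Jan 17, 1699 → Jan 17, 1700: 365 days.
Jan 17, 1700 → Jan 17, 1701: 365 days.
Jan 17, 1701 → Jan 17, 1702: 365 days.
Jan 17, 1702 → Jan 17, 1703: 365 days.
Jan 17, 1703 → Jan 17, 1704: 365 days.
Jan 17, 1704 → Jan 17, 1705: 366 days (Feb 29, 1704 is in that span).
Jan 17, 1705 → Jan 17, 1706: 365 days.
Jan 17, 1706 → Jan 17, 1707: 365 days.
Jan 17, 1707 → Jan 17, 1708: 365 days.
Jan 17, 1708 → Jan 17, 1709: 366 days (Feb 29, 1708 is in that span).
Jan 17, 1709 → Jan 17, 1710: 365 days.
Jan 17, 1710 → Jan 17, 1711: 365 days.
Jan 17, 1711 → Feb 17, 1711: 31 days (January has 31).
Feb 17, 1711 → Mar 17, 1711: 28 days (February has 28).
Mar 17, 1711 → Apr 17, 1711: 31 days (March has 31).
Apr 17, 1711 → May 17, 1711: 30 days (April has 30).
May 17, 1711 → Jun 17, 1711: 31 days (May has 31).
Jun 17, 1711 → Jul 17, 1711: 30 days (June has 30).
Jul 17, 1711 → Aug 17, 1711: 31 days (July has 31).
Aug 17, 1711 → Sep 17, 1711: 31 days (August has 31).
Sep 17, 1711 → Oct 17, 1711: 30 days (September has 30).
Oct 17, 1711 → Nov 17, 1711: 31 days (October has 31).
Nov 17, 1711 → Nov 25, 1711: 8 days.
Total: 6520 days.

6520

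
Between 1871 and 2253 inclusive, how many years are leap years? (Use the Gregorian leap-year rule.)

93

Multiples of 4 in [1871,2253]: 96.
Of those, multiples of 100: 4 (not leap unless ÷400).
Multiples of 400: 1.
Leap years = 96 − 4 + 1 = 93.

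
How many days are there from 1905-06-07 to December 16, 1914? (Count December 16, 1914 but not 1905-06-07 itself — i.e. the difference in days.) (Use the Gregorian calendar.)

3479

Jun 7, 1905 → Jun 7, 1906: 365 days.
Jun 7, 1906 → Jun 7, 1907: 365 days.
Jun 7, 1907 → Jun 7, 1908: 366 days (Feb 29, 1908 is in that span).
Jun 7, 1908 → Jun 7, 1909: 365 days.
Jun 7, 1909 → Jun 7, 1910: 365 days.
Jun 7, 1910 → Jun 7, 1911: 365 days.
Jun 7, 1911 → Jun 7, 1912: 366 days (Feb 29, 1912 is in that span).
Jun 7, 1912 → Jun 7, 1913: 365 days.
Jun 7, 1913 → Jun 7, 1914: 365 days.
Jun 7, 1914 → Jul 7, 1914: 30 days (June has 30).
Jul 7, 1914 → Aug 7, 1914: 31 days (July has 31).
Aug 7, 1914 → Sep 7, 1914: 31 days (August has 31).
Sep 7, 1914 → Oct 7, 1914: 30 days (September has 30).
Oct 7, 1914 → Nov 7, 1914: 31 days (October has 31).
Nov 7, 1914 → Dec 7, 1914: 30 days (November has 30).
Dec 7, 1914 → Dec 16, 1914: 9 days.
Total: 3479 days.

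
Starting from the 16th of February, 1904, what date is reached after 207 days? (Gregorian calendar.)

September 10, 1904

Feb has 29 days: +14 → Mar 1, 1904 (193 left).
Mar has 31 days: +31 → Apr 1, 1904 (162 left).
Apr has 30 days: +30 → May 1, 1904 (132 left).
May has 31 days: +31 → Jun 1, 1904 (101 left).
Jun has 30 days: +30 → Jul 1, 1904 (71 left).
Jul has 31 days: +31 → Aug 1, 1904 (40 left).
Aug has 31 days: +31 → Sep 1, 1904 (9 left).
+9 → Sep 10, 1904.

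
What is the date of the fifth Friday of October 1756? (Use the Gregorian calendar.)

October 1, 1756 is a Friday.
The first Friday is therefore October 1 (same day).
The fifth Friday is 1 + 4×7 = October 29.

October 29, 1756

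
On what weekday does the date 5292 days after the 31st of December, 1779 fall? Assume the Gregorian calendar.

Dec 31, 1779 is a Friday.
5292 mod 7 = 0, so 5292 days after a Friday is Friday + 0 = Friday.

Friday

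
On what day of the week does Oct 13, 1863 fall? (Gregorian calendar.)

Doomsday rule: the anchor day for the 1800s is Friday. For year 63: 63÷12 = 5 r 3, and 3÷4 = 0, so 5+3+0 = 8.
Friday + 8 ≡ Saturday — that's 1863's doomsday.
In October the doomsday date is Oct 10.
Oct 13 is 3 days after Oct 10; 3 mod 7 = 3, so Saturday + 3 = Tuesday.

Tuesday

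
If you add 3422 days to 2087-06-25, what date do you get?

+366 (one year; includes Feb 29, 2088) → Jun 25, 2088 (3056 left).
+365 (one year) → Jun 25, 2089 (2691 left).
+365 (one year) → Jun 25, 2090 (2326 left).
+365 (one year) → Jun 25, 2091 (1961 left).
+366 (one year; includes Feb 29, 2092) → Jun 25, 2092 (1595 left).
+365 (one year) → Jun 25, 2093 (1230 left).
+365 (one year) → Jun 25, 2094 (865 left).
+365 (one year) → Jun 25, 2095 (500 left).
+366 (one year; includes Feb 29, 2096) → Jun 25, 2096 (134 left).
Jun has 30 days: +6 → Jul 1, 2096 (128 left).
Jul has 31 days: +31 → Aug 1, 2096 (97 left).
Aug has 31 days: +31 → Sep 1, 2096 (66 left).
Sep has 30 days: +30 → Oct 1, 2096 (36 left).
Oct has 31 days: +31 → Nov 1, 2096 (5 left).
+5 → Nov 6, 2096.

November 6, 2096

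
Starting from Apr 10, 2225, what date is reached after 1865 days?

+365 (one year) → Apr 10, 2226 (1500 left).
+365 (one year) → Apr 10, 2227 (1135 left).
+366 (one year; includes Feb 29, 2228) → Apr 10, 2228 (769 left).
+365 (one year) → Apr 10, 2229 (404 left).
+365 (one year) → Apr 10, 2230 (39 left).
Apr has 30 days: +21 → May 1, 2230 (18 left).
+18 → May 19, 2230.

May 19, 2230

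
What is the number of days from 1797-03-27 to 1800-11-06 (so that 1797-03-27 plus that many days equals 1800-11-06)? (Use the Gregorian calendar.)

1319

Mar 27, 1797 → Mar 27, 1798: 365 days.
Mar 27, 1798 → Mar 27, 1799: 365 days.
Mar 27, 1799 → Mar 27, 1800: 365 days.
Mar 27, 1800 → Apr 27, 1800: 31 days (March has 31).
Apr 27, 1800 → May 27, 1800: 30 days (April has 30).
May 27, 1800 → Jun 27, 1800: 31 days (May has 31).
Jun 27, 1800 → Jul 27, 1800: 30 days (June has 30).
Jul 27, 1800 → Aug 27, 1800: 31 days (July has 31).
Aug 27, 1800 → Sep 27, 1800: 31 days (August has 31).
Sep 27, 1800 → Oct 27, 1800: 30 days (September has 30).
Oct 27, 1800 → Nov 6, 1800: 10 days.
Total: 1319 days.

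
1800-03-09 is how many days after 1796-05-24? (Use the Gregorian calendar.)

1384

May 24, 1796 → May 24, 1797: 365 days.
May 24, 1797 → May 24, 1798: 365 days.
May 24, 1798 → May 24, 1799: 365 days.
May 24, 1799 → Jun 24, 1799: 31 days (May has 31).
Jun 24, 1799 → Jul 24, 1799: 30 days (June has 30).
Jul 24, 1799 → Aug 24, 1799: 31 days (July has 31).
Aug 24, 1799 → Sep 24, 1799: 31 days (August has 31).
Sep 24, 1799 → Oct 24, 1799: 30 days (September has 30).
Oct 24, 1799 → Nov 24, 1799: 31 days (October has 31).
Nov 24, 1799 → Dec 24, 1799: 30 days (November has 30).
Dec 24, 1799 → Jan 24, 1800: 31 days (December has 31).
Jan 24, 1800 → Feb 24, 1800: 31 days (January has 31).
Feb 24, 1800 → Mar 9, 1800: 13 days.
Total: 1384 days.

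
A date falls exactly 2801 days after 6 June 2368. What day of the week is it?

First find the weekday of Jun 6, 2368. Doomsday rule: the anchor day for the 2300s is Wednesday. For year 68: 68÷12 = 5 r 8, and 8÷4 = 2, so 5+8+2 = 15.
Wednesday + 15 ≡ Thursday — that's 2368's doomsday.
In June the doomsday date is Jun 6.
Jun 6 is the doomsday itself: Thursday.
2801 mod 7 = 1, so 2801 days after a Thursday is Thursday + 1 = Friday.

Friday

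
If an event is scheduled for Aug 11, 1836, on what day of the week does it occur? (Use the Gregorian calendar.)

Thursday

Doomsday rule: the anchor day for the 1800s is Friday. For year 36: 36÷12 = 3 r 0, and 0÷4 = 0, so 3+0+0 = 3.
Friday + 3 ≡ Monday — that's 1836's doomsday.
In August the doomsday date is Aug 8.
Aug 11 is 3 days after Aug 8; 3 mod 7 = 3, so Monday + 3 = Thursday.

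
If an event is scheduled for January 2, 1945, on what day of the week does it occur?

Tuesday

January 1, 1945 is a Monday.
Jan 1, 1945 → Jan 2, 1945: 1 days.
Total: 1 days.
1 mod 7 = 1, so Monday + 1 = Tuesday.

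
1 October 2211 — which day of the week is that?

Doomsday rule: the anchor day for the 2200s is Friday. For year 11: 11÷12 = 0 r 11, and 11÷4 = 2, so 0+11+2 = 13.
Friday + 13 ≡ Thursday — that's 2211's doomsday.
In October the doomsday date is Oct 10.
Oct 1 is 9 days before Oct 10; 9 mod 7 = 2, so Thursday − 2 = Tuesday.

Tuesday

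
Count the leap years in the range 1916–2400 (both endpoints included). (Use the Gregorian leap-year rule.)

Multiples of 4 in [1916,2400]: 122.
Of those, multiples of 100: 5 (not leap unless ÷400).
Multiples of 400: 2.
Leap years = 122 − 5 + 2 = 119.

119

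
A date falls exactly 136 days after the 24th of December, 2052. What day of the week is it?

Friday

First find the weekday of Dec 24, 2052. Doomsday rule: the anchor day for the 2000s is Tuesday. For year 52: 52÷12 = 4 r 4, and 4÷4 = 1, so 4+4+1 = 9.
Tuesday + 9 ≡ Thursday — that's 2052's doomsday.
In December the doomsday date is Dec 12.
Dec 24 is 12 days after Dec 12; 12 mod 7 = 5, so Thursday + 5 = Tuesday.
136 mod 7 = 3, so 136 days after a Tuesday is Tuesday + 3 = Friday.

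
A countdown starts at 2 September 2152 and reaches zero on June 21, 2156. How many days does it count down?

1388

Sep 2, 2152 → Sep 2, 2153: 365 days.
Sep 2, 2153 → Sep 2, 2154: 365 days.
Sep 2, 2154 → Sep 2, 2155: 365 days.
Sep 2, 2155 → Oct 2, 2155: 30 days (September has 30).
Oct 2, 2155 → Nov 2, 2155: 31 days (October has 31).
Nov 2, 2155 → Dec 2, 2155: 30 days (November has 30).
Dec 2, 2155 → Jan 2, 2156: 31 days (December has 31).
Jan 2, 2156 → Feb 2, 2156: 31 days (January has 31).
Feb 2, 2156 → Mar 2, 2156: 29 days (February has 29).
Mar 2, 2156 → Apr 2, 2156: 31 days (March has 31).
Apr 2, 2156 → May 2, 2156: 30 days (April has 30).
May 2, 2156 → Jun 2, 2156: 31 days (May has 31).
Jun 2, 2156 → Jun 21, 2156: 19 days.
Total: 1388 days.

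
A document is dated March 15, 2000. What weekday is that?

Wednesday

Doomsday rule: the anchor day for the 2000s is Tuesday. For year 00: 0÷12 = 0 r 0, and 0÷4 = 0, so 0+0+0 = 0.
Tuesday + 0 ≡ Tuesday — that's 2000's doomsday.
In March the doomsday date is Mar 14.
Mar 15 is 1 day after Mar 14; 1 mod 7 = 1, so Tuesday + 1 = Wednesday.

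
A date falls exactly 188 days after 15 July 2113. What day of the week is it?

Friday

Jul 15, 2113 is a Saturday.
188 mod 7 = 6, so 188 days after a Saturday is Saturday + 6 = Friday.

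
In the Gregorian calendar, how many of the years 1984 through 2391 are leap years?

Multiples of 4 in [1984,2391]: 102.
Of those, multiples of 100: 4 (not leap unless ÷400).
Multiples of 400: 1.
Leap years = 102 − 4 + 1 = 99.

99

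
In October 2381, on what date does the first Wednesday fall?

October 7, 2381

October 1, 2381 is a Thursday.
The first Wednesday is therefore October 7 (6 days later).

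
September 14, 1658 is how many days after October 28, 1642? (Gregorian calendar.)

5800

Oct 28, 1642 → Oct 28, 1643: 365 days.
Oct 28, 1643 → Oct 28, 1644: 366 days (Feb 29, 1644 is in that span).
Oct 28, 1644 → Oct 28, 1645: 365 days.
Oct 28, 1645 → Oct 28, 1646: 365 days.
Oct 28, 1646 → Oct 28, 1647: 365 days.
Oct 28, 1647 → Oct 28, 1648: 366 days (Feb 29, 1648 is in that span).
Oct 28, 1648 → Oct 28, 1649: 365 days.
Oct 28, 1649 → Oct 28, 1650: 365 days.
Oct 28, 1650 → Oct 28, 1651: 365 days.
Oct 28, 1651 → Oct 28, 1652: 366 days (Feb 29, 1652 is in that span).
Oct 28, 1652 → Oct 28, 1653: 365 days.
Oct 28, 1653 → Oct 28, 1654: 365 days.
Oct 28, 1654 → Oct 28, 1655: 365 days.
Oct 28, 1655 → Oct 28, 1656: 366 days (Feb 29, 1656 is in that span).
Oct 28, 1656 → Oct 28, 1657: 365 days.
Oct 28, 1657 → Nov 28, 1657: 31 days (October has 31).
Nov 28, 1657 → Dec 28, 1657: 30 days (November has 30).
Dec 28, 1657 → Jan 28, 1658: 31 days (December has 31).
Jan 28, 1658 → Feb 28, 1658: 31 days (January has 31).
Feb 28, 1658 → Mar 28, 1658: 28 days (February has 28).
Mar 28, 1658 → Apr 28, 1658: 31 days (March has 31).
Apr 28, 1658 → May 28, 1658: 30 days (April has 30).
May 28, 1658 → Jun 28, 1658: 31 days (May has 31).
Jun 28, 1658 → Jul 28, 1658: 30 days (June has 30).
Jul 28, 1658 → Aug 28, 1658: 31 days (July has 31).
Aug 28, 1658 → Sep 14, 1658: 17 days.
Total: 5800 days.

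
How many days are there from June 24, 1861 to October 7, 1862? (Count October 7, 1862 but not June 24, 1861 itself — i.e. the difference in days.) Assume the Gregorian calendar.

Jun 24, 1861 → Jun 24, 1862: 365 days.
Jun 24, 1862 → Jul 24, 1862: 30 days (June has 30).
Jul 24, 1862 → Aug 24, 1862: 31 days (July has 31).
Aug 24, 1862 → Sep 24, 1862: 31 days (August has 31).
Sep 24, 1862 → Oct 7, 1862: 13 days.
Total: 470 days.

470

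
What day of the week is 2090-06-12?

Monday

January 1, 2090 is a Sunday.
Jan 1, 2090 → Feb 1, 2090: 31 days (January has 31).
Feb 1, 2090 → Mar 1, 2090: 28 days (February has 28).
Mar 1, 2090 → Apr 1, 2090: 31 days (March has 31).
Apr 1, 2090 → May 1, 2090: 30 days (April has 30).
May 1, 2090 → Jun 1, 2090: 31 days (May has 31).
Jun 1, 2090 → Jun 12, 2090: 11 days.
Total: 162 days.
162 mod 7 = 1, so Sunday + 1 = Monday.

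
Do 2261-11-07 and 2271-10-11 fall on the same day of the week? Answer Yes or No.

From Nov 7, 2261 to Oct 11, 2271 is 3625 days.
3625 mod 7 = 6, so they are different weekdays.
(Nov 7, 2261 is a Thursday; Oct 11, 2271 is a Wednesday.)

No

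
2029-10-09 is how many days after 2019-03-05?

3871

Mar 5, 2019 → Mar 5, 2020: 366 days (Feb 29, 2020 is in that span).
Mar 5, 2020 → Mar 5, 2021: 365 days.
Mar 5, 2021 → Mar 5, 2022: 365 days.
Mar 5, 2022 → Mar 5, 2023: 365 days.
Mar 5, 2023 → Mar 5, 2024: 366 days (Feb 29, 2024 is in that span).
Mar 5, 2024 → Mar 5, 2025: 365 days.
Mar 5, 2025 → Mar 5, 2026: 365 days.
Mar 5, 2026 → Mar 5, 2027: 365 days.
Mar 5, 2027 → Mar 5, 2028: 366 days (Feb 29, 2028 is in that span).
Mar 5, 2028 → Mar 5, 2029: 365 days.
Mar 5, 2029 → Apr 5, 2029: 31 days (March has 31).
Apr 5, 2029 → May 5, 2029: 30 days (April has 30).
May 5, 2029 → Jun 5, 2029: 31 days (May has 31).
Jun 5, 2029 → Jul 5, 2029: 30 days (June has 30).
Jul 5, 2029 → Aug 5, 2029: 31 days (July has 31).
Aug 5, 2029 → Sep 5, 2029: 31 days (August has 31).
Sep 5, 2029 → Oct 5, 2029: 30 days (September has 30).
Oct 5, 2029 → Oct 9, 2029: 4 days.
Total: 3871 days.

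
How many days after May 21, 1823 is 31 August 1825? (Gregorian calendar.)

May 21, 1823 → May 21, 1824: 366 days (Feb 29, 1824 is in that span).
May 21, 1824 → May 21, 1825: 365 days.
May 21, 1825 → Jun 21, 1825: 31 days (May has 31).
Jun 21, 1825 → Jul 21, 1825: 30 days (June has 30).
Jul 21, 1825 → Aug 21, 1825: 31 days (July has 31).
Aug 21, 1825 → Aug 31, 1825: 10 days.
Total: 833 days.

833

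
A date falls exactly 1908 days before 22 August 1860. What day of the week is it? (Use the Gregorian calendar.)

First find the weekday of Aug 22, 1860. Doomsday rule: the anchor day for the 1800s is Friday. For year 60: 60÷12 = 5 r 0, and 0÷4 = 0, so 5+0+0 = 5.
Friday + 5 ≡ Wednesday — that's 1860's doomsday.
In August the doomsday date is Aug 8.
Aug 22 is 14 days after Aug 8; 14 mod 7 = 0, so Wednesday + 0 = Wednesday.
1908 mod 7 = 4, so 1908 days before a Wednesday is Wednesday − 4 = Saturday.

Saturday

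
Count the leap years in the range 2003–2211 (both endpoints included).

Multiples of 4 in [2003,2211]: 52.
Of those, multiples of 100: 2 (not leap unless ÷400).
Multiples of 400: 0.
Leap years = 52 − 2 + 0 = 50.

50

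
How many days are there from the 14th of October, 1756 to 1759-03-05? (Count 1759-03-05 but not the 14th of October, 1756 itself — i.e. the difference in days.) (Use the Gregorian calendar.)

Oct 14, 1756 → Oct 14, 1757: 365 days.
Oct 14, 1757 → Oct 14, 1758: 365 days.
Oct 14, 1758 → Nov 14, 1758: 31 days (October has 31).
Nov 14, 1758 → Dec 14, 1758: 30 days (November has 30).
Dec 14, 1758 → Jan 14, 1759: 31 days (December has 31).
Jan 14, 1759 → Feb 14, 1759: 31 days (January has 31).
Feb 14, 1759 → Mar 5, 1759: 19 days.
Total: 872 days.

872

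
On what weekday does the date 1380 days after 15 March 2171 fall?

Mar 15, 2171 is a Friday.
1380 mod 7 = 1, so 1380 days after a Friday is Friday + 1 = Saturday.

Saturday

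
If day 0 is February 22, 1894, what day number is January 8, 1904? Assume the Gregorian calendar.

Feb 22, 1894 → Feb 22, 1895: 365 days.
Feb 22, 1895 → Feb 22, 1896: 365 days.
Feb 22, 1896 → Feb 22, 1897: 366 days (Feb 29, 1896 is in that span).
Feb 22, 1897 → Feb 22, 1898: 365 days.
Feb 22, 1898 → Feb 22, 1899: 365 days.
Feb 22, 1899 → Feb 22, 1900: 365 days.
Feb 22, 1900 → Feb 22, 1901: 365 days.
Feb 22, 1901 → Feb 22, 1902: 365 days.
Feb 22, 1902 → Feb 22, 1903: 365 days.
Feb 22, 1903 → Mar 22, 1903: 28 days (February has 28).
Mar 22, 1903 → Apr 22, 1903: 31 days (March has 31).
Apr 22, 1903 → May 22, 1903: 30 days (April has 30).
May 22, 1903 → Jun 22, 1903: 31 days (May has 31).
Jun 22, 1903 → Jul 22, 1903: 30 days (June has 30).
Jul 22, 1903 → Aug 22, 1903: 31 days (July has 31).
Aug 22, 1903 → Sep 22, 1903: 31 days (August has 31).
Sep 22, 1903 → Oct 22, 1903: 30 days (September has 30).
Oct 22, 1903 → Nov 22, 1903: 31 days (October has 31).
Nov 22, 1903 → Dec 22, 1903: 30 days (November has 30).
Dec 22, 1903 → Jan 8, 1904: 17 days.
Total: 3606 days.

3606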